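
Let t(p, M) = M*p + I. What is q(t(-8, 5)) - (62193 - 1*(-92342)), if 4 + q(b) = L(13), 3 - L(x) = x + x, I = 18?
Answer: -154562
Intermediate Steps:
t(p, M) = 18 + M*p (t(p, M) = M*p + 18 = 18 + M*p)
L(x) = 3 - 2*x (L(x) = 3 - (x + x) = 3 - 2*x)
q(b) = -27 (q(b) = -4 + (3 - 2*13) = -4 + (3 - 26) = -4 - 23 = -27)
q(t(-8, 5)) - (62193 - 1*(-92342)) = -27 - (62193 - 1*(-92342)) = -27 - (62193 + 92342) = -27 - 1*154535 = -27 - 154535 = -154562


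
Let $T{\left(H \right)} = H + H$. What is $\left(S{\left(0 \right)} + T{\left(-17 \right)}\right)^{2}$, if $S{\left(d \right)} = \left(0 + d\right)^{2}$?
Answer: $1156$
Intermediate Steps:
$T{\left(H \right)} = 2 H$
$S{\left(d \right)} = d^{2}$
$\left(S{\left(0 \right)} + T{\left(-17 \right)}\right)^{2} = \left(0^{2} + 2 \left(-17\right)\right)^{2} = \left(0 - 34\right)^{2} = \left(-34\right)^{2} = 1156$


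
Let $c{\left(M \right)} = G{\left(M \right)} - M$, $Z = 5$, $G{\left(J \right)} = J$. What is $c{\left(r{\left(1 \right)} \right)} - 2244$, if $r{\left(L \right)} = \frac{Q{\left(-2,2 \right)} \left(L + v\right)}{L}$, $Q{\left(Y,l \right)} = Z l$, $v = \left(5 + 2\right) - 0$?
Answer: $-2244$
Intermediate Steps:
$v = 7$ ($v = 7 + 0 = 7$)
$Q{\left(Y,l \right)} = 5 l$
$r{\left(L \right)} = \frac{70 + 10 L}{L}$ ($r{\left(L \right)} = \frac{5 \cdot 2 \left(L + 7\right)}{L} = \frac{10 \left(7 + L\right)}{L} = \frac{70 + 10 L}{L}$)
$c{\left(M \right)} = 0$ ($c{\left(M \right)} = M - M = 0$)
$c{\left(r{\left(1 \right)} \right)} - 2244 = 0 - 2244 = -2244$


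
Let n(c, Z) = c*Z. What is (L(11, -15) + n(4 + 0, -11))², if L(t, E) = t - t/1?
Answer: 1936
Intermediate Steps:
L(t, E) = 0 (L(t, E) = t - t = 0)
n(c, Z) = Z*c
(L(11, -15) + n(4 + 0, -11))² = (0 - 11*(4 + 0))² = (0 - 11*4)² = (0 - 44)² = (-44)² = 1936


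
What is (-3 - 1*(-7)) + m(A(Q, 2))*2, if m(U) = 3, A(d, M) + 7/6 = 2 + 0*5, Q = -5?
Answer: 10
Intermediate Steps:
A(d, M) = ⅚ (A(d, M) = -7/6 + (2 + 0*5) = -7/6 + (2 + 0) = -7/6 + 2 = ⅚)
(-3 - 1*(-7)) + m(A(Q, 2))*2 = (-3 - 1*(-7)) + 3*2 = (-3 + 7) + 6 = 4 + 6 = 10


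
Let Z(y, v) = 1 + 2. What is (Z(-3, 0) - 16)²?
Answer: 169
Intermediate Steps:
Z(y, v) = 3
(Z(-3, 0) - 16)² = (3 - 16)² = (-13)² = 169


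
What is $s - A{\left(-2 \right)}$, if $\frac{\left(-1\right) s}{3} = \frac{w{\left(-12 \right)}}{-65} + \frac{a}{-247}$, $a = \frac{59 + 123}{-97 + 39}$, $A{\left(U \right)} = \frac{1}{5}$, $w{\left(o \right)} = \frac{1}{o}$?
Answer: $- \frac{34663}{143260} \approx -0.24196$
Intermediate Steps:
$A{\left(U \right)} = \frac{1}{5}$
$a = - \frac{91}{29}$ ($a = \frac{182}{-58} = 182 \left(- \frac{1}{58}\right) = - \frac{91}{29} \approx -3.1379$)
$s = - \frac{6011}{143260}$ ($s = - 3 \left(\frac{1}{\left(-12\right) \left(-65\right)} - \frac{91}{29 \left(-247\right)}\right) = - 3 \left(\left(- \frac{1}{12}\right) \left(- \frac{1}{65}\right) - - \frac{7}{551}\right) = - 3 \left(\frac{1}{780} + \frac{7}{551}\right) = \left(-3\right) \frac{6011}{429780} = - \frac{6011}{143260} \approx -0.041959$)
$s - A{\left(-2 \right)} = - \frac{6011}{143260} - \frac{1}{5} = - \frac{34663}{143260}$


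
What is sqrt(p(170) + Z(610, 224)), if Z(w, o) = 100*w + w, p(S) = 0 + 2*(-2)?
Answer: sqrt(61606) ≈ 248.21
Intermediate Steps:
p(S) = -4 (p(S) = 0 - 4 = -4)
Z(w, o) = 101*w
sqrt(p(170) + Z(610, 224)) = sqrt(-4 + 101*610) = sqrt(-4 + 61610) = sqrt(61606)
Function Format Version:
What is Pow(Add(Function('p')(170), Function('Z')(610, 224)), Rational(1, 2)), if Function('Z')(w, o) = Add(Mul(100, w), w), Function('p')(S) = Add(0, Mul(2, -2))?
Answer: Pow(61606, Rational(1, 2)) ≈ 248.21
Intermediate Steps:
Function('p')(S) = -4 (Function('p')(S) = Add(0, -4) = -4)
Function('Z')(w, o) = Mul(101, w)
Pow(Add(Function('p')(170), Function('Z')(610, 224)), Rational(1, 2)) = Pow(Add(-4, Mul(101, 610)), Rational(1, 2)) = Pow(Add(-4, 61610), Rational(1, 2)) = Pow(61606, Rational(1, 2))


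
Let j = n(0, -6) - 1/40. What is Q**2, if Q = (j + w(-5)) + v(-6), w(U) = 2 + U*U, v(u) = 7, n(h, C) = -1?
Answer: 1739761/1600 ≈ 1087.4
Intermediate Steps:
j = -41/40 (j = -1 - 1/40 = -41/40 ≈ -1.0250)
w(U) = 2 + U**2
Q = 1319/40 (Q = (-41/40 + (2 + (-5)**2)) + 7 = (-41/40 + (2 + 25)) + 7 = (-41/40 + 27) + 7 = 1039/40 + 7 = 1319/40 ≈ 32.975)
Q**2 = (1319/40)**2 = 1739761/1600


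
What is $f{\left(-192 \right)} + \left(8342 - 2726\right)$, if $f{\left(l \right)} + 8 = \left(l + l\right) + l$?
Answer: $5032$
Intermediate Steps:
$f{\left(l \right)} = -8 + 3 l$ ($f{\left(l \right)} = -8 + \left(\left(l + l\right) + l\right) = -8 + \left(2 l + l\right) = -8 + 3 l$)
$f{\left(-192 \right)} + \left(8342 - 2726\right) = \left(-8 + 3 \left(-192\right)\right) + \left(8342 - 2726\right) = \left(-8 - 576\right) + \left(8342 - 2726\right) = -584 + 5616 = 5032$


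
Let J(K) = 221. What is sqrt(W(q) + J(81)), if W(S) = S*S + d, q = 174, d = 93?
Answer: sqrt(30590) ≈ 174.90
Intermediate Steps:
W(S) = 93 + S**2 (W(S) = S*S + 93 = S**2 + 93 = 93 + S**2)
sqrt(W(q) + J(81)) = sqrt((93 + 174**2) + 221) = sqrt((93 + 30276) + 221) = sqrt(30369 + 221) = sqrt(30590)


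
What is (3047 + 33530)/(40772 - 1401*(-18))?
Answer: 36577/65990 ≈ 0.55428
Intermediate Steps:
(3047 + 33530)/(40772 - 1401*(-18)) = 36577/(40772 + 25218) = 36577/65990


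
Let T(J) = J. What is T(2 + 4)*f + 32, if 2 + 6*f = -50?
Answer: -20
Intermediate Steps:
f = -26/3 (f = -⅓ + (⅙)*(-50) = -⅓ - 25/3 = -26/3 ≈ -8.6667)
T(2 + 4)*f + 32 = (2 + 4)*(-26/3) + 32 = 6*(-26/3) + 32 = -52 + 32 = -20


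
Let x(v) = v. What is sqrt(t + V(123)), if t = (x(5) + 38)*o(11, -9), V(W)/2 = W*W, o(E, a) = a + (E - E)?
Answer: 3*sqrt(3319) ≈ 172.83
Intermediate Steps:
o(E, a) = a (o(E, a) = a + 0 = a)
V(W) = 2*W**2 (V(W) = 2*(W*W) = 2*W**2)
t = -387 (t = (5 + 38)*(-9) = 43*(-9) = -387)
sqrt(t + V(123)) = sqrt(-387 + 2*123**2) = sqrt(-387 + 2*15129) = sqrt(-387 + 30258) = sqrt(29871) = 3*sqrt(3319)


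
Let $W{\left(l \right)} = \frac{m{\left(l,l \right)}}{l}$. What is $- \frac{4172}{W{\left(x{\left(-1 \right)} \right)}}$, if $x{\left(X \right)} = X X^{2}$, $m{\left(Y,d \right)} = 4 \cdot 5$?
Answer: $\frac{1043}{5} \approx 208.6$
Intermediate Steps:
$m{\left(Y,d \right)} = 20$
$x{\left(X \right)} = X^{3}$
$W{\left(l \right)} = \frac{20}{l}$
$- \frac{4172}{W{\left(x{\left(-1 \right)} \right)}} = - \frac{4172}{20 \frac{1}{\left(-1\right)^{3}}} = - \frac{4172}{20 \frac{1}{-1}} = - \frac{4172}{20 \left(-1\right)} = - \frac{4172}{-20} = \left(-4172\right) \left(- \frac{1}{20}\right) = \frac{1043}{5}$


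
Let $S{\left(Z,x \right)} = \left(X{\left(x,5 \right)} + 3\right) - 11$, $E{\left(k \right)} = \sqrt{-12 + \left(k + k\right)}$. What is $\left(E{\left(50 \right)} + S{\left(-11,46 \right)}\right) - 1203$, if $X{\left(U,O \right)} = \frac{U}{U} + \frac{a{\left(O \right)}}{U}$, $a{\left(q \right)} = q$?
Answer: $- \frac{55655}{46} + 2 \sqrt{22} \approx -1200.5$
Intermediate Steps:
$X{\left(U,O \right)} = 1 + \frac{O}{U}$ ($X{\left(U,O \right)} = \frac{U}{U} + \frac{O}{U} = 1 + \frac{O}{U}$)
$E{\left(k \right)} = \sqrt{-12 + 2 k}$
$S{\left(Z,x \right)} = -8 + \frac{5 + x}{x}$ ($S{\left(Z,x \right)} = \left(\frac{5 + x}{x} + 3\right) - 11 = \left(3 + \frac{5 + x}{x}\right) - 11 = -8 + \frac{5 + x}{x}$)
$\left(E{\left(50 \right)} + S{\left(-11,46 \right)}\right) - 1203 = \left(\sqrt{-12 + 2 \cdot 50} - \left(7 - \frac{5}{46}\right)\right) - 1203 = \left(\sqrt{-12 + 100} + \left(-7 + 5 \cdot \frac{1}{46}\right)\right) - 1203 = \left(\sqrt{88} + \left(-7 + \frac{5}{46}\right)\right) - 1203 = \left(2 \sqrt{22} - \frac{317}{46}\right) - 1203 = \left(- \frac{317}{46} + 2 \sqrt{22}\right) - 1203 = - \frac{55655}{46} + 2 \sqrt{22}$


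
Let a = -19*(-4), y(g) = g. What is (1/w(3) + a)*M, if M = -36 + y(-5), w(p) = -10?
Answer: -31119/10 ≈ -3111.9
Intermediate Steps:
a = 76
M = -41 (M = -36 - 5 = -41)
(1/w(3) + a)*M = (1/(-10) + 76)*(-41) = (-1/10 + 76)*(-41) = (759/10)*(-41) = -31119/10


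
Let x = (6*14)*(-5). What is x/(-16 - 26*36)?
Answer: 15/34 ≈ 0.44118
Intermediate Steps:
x = -420 (x = 84*(-5) = -420)
x/(-16 - 26*36) = -420/(-16 - 26*36) = -420/(-16 - 936) = -420/(-952) = -420*(-1/952) = 15/34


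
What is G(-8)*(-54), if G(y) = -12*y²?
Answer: 41472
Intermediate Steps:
G(-8)*(-54) = -12*(-8)²*(-54) = -12*64*(-54) = -768*(-54) = 41472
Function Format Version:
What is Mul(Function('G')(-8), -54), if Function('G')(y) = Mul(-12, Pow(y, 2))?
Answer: 41472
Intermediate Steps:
Mul(Function('G')(-8), -54) = Mul(Mul(-12, Pow(-8, 2)), -54) = Mul(Mul(-12, 64), -54) = Mul(-768, -54) = 41472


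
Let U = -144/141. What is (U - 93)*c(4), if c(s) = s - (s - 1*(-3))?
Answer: 13257/47 ≈ 282.06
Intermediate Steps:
c(s) = -3 (c(s) = s - (s + 3) = s - (3 + s) = s + (-3 - s) = -3)
U = -48/47 (U = -144*1/141 = -48/47 ≈ -1.0213)
(U - 93)*c(4) = (-48/47 - 93)*(-3) = -4419/47*(-3) = 13257/47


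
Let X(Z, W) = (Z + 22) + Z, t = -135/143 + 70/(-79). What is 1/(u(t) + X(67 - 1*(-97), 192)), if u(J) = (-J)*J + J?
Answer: 127622209/44006752050 ≈ 0.0029001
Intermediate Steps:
t = -20675/11297 (t = -135*1/143 + 70*(-1/79) = -135/143 - 70/79 = -20675/11297 ≈ -1.8301)
u(J) = J - J² (u(J) = -J² + J = J - J²)
X(Z, W) = 22 + 2*Z (X(Z, W) = (22 + Z) + Z = 22 + 2*Z)
1/(u(t) + X(67 - 1*(-97), 192)) = 1/(-20675*(1 - 1*(-20675/11297))/11297 + (22 + 2*(67 - 1*(-97)))) = 1/(-20675*(1 + 20675/11297)/11297 + (22 + 2*(67 + 97))) = 1/(-20675/11297*31972/11297 + (22 + 2*164)) = 1/(-661021100/127622209 + (22 + 328)) = 1/(-661021100/127622209 + 350) = 1/(44006752050/127622209) = 127622209/44006752050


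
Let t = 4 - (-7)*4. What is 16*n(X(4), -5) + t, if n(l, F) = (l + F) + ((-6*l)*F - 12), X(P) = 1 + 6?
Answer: 3232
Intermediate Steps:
X(P) = 7
t = 32 (t = 4 - 1*(-28) = 4 + 28 = 32)
n(l, F) = -12 + F + l - 6*F*l (n(l, F) = (F + l) + (-6*F*l - 12) = (F + l) + (-12 - 6*F*l) = -12 + F + l - 6*F*l)
16*n(X(4), -5) + t = 16*(-12 - 5 + 7 - 6*(-5)*7) + 32 = 16*(-12 - 5 + 7 + 210) + 32 = 16*200 + 32 = 3200 + 32 = 3232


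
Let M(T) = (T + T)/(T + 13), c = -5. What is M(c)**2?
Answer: 25/16 ≈ 1.5625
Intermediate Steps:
M(T) = 2*T/(13 + T) (M(T) = (2*T)/(13 + T) = 2*T/(13 + T))
M(c)**2 = (2*(-5)/(13 - 5))**2 = (2*(-5)/8)**2 = (2*(-5)*(1/8))**2 = (-5/4)**2 = 25/16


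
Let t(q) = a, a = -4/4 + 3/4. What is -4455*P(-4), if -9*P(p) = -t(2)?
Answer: 495/4 ≈ 123.75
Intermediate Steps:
a = -¼ (a = -4*¼ + 3*(¼) = -1 + ¾ = -¼ ≈ -0.25000)
t(q) = -¼
P(p) = -1/36 (P(p) = -(-1)*(-1)/(9*4) = -⅑*¼ = -1/36)
-4455*P(-4) = -4455*(-1/36) = 495/4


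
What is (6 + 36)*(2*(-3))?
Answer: -252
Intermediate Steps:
(6 + 36)*(2*(-3)) = 42*(-6) = -252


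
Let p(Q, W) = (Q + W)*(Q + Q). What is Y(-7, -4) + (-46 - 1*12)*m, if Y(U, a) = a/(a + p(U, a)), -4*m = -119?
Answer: -258829/150 ≈ -1725.5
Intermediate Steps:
m = 119/4 (m = -1/4*(-119) = 119/4 ≈ 29.750)
p(Q, W) = 2*Q*(Q + W) (p(Q, W) = (Q + W)*(2*Q) = 2*Q*(Q + W))
Y(U, a) = a/(a + 2*U*(U + a))
Y(-7, -4) + (-46 - 1*12)*m = -4/(-4 + 2*(-7)*(-7 - 4)) + (-46 - 1*12)*(119/4) = -4/(-4 + 2*(-7)*(-11)) + (-46 - 12)*(119/4) = -4/(-4 + 154) - 58*119/4 = -4/150 - 3451/2 = -4*1/150 - 3451/2 = -2/75 - 3451/2 = -258829/150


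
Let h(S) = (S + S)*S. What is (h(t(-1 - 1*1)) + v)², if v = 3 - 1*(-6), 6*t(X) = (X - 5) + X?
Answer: 729/4 ≈ 182.25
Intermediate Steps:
t(X) = -⅚ + X/3 (t(X) = ((X - 5) + X)/6 = ((-5 + X) + X)/6 = (-5 + 2*X)/6 = -⅚ + X/3)
h(S) = 2*S² (h(S) = (2*S)*S = 2*S²)
v = 9 (v = 3 + 6 = 9)
(h(t(-1 - 1*1)) + v)² = (2*(-⅚ + (-1 - 1*1)/3)² + 9)² = (2*(-⅚ + (-1 - 1)/3)² + 9)² = (2*(-⅚ + (⅓)*(-2))² + 9)² = (2*(-⅚ - ⅔)² + 9)² = (2*(-3/2)² + 9)² = (2*(9/4) + 9)² = (9/2 + 9)² = (27/2)² = 729/4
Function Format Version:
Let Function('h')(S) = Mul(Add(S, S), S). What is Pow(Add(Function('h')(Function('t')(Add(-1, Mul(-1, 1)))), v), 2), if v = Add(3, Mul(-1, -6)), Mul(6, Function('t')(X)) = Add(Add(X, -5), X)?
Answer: Rational(729, 4) ≈ 182.25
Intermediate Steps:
Function('t')(X) = Add(Rational(-5, 6), Mul(Rational(1, 3), X)) (Function('t')(X) = Mul(Rational(1, 6), Add(Add(X, -5), X)) = Mul(Rational(1, 6), Add(Add(-5, X), X)) = Mul(Rational(1, 6), Add(-5, Mul(2, X))) = Add(Rational(-5, 6), Mul(Rational(1, 3), X)))
Function('h')(S) = Mul(2, Pow(S, 2)) (Function('h')(S) = Mul(Mul(2, S), S) = Mul(2, Pow(S, 2)))
v = 9 (v = Add(3, 6) = 9)
Pow(Add(Function('h')(Function('t')(Add(-1, Mul(-1, 1)))), v), 2) = Pow(Add(Mul(2, Pow(Add(Rational(-5, 6), Mul(Rational(1, 3), Add(-1, Mul(-1, 1)))), 2)), 9), 2) = Pow(Add(Mul(2, Pow(Add(Rational(-5, 6), Mul(Rational(1, 3), Add(-1, -1))), 2)), 9), 2) = Pow(Add(Mul(2, Pow(Add(Rational(-5, 6), Mul(Rational(1, 3), -2)), 2)), 9), 2) = Pow(Add(Mul(2, Pow(Add(Rational(-5, 6), Rational(-2, 3)), 2)), 9), 2) = Pow(Add(Mul(2, Pow(Rational(-3, 2), 2)), 9), 2) = Pow(Add(Mul(2, Rational(9, 4)), 9), 2) = Pow(Add(Rational(9, 2), 9), 2) = Pow(Rational(27, 2), 2) = Rational(729, 4)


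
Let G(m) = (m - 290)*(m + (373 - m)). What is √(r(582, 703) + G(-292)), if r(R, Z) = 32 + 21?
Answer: I*√217033 ≈ 465.87*I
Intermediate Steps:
r(R, Z) = 53
G(m) = -108170 + 373*m (G(m) = (-290 + m)*373 = -108170 + 373*m)
√(r(582, 703) + G(-292)) = √(53 + (-108170 + 373*(-292))) = √(53 + (-108170 - 108916)) = √(53 - 217086) = √(-217033) = I*√217033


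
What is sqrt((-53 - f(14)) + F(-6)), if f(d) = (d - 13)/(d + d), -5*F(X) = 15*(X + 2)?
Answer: I*sqrt(8043)/14 ≈ 6.4059*I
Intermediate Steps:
F(X) = -6 - 3*X (F(X) = -3*(X + 2) = -3*(2 + X) = -(30 + 15*X)/5 = -6 - 3*X)
f(d) = (-13 + d)/(2*d) (f(d) = (-13 + d)/((2*d)) = (-13 + d)*(1/(2*d)) = (-13 + d)/(2*d))
sqrt((-53 - f(14)) + F(-6)) = sqrt((-53 - (-13 + 14)/(2*14)) + (-6 - 3*(-6))) = sqrt((-53 - 1/(2*14)) + (-6 + 18)) = sqrt((-53 - 1*1/28) + 12) = sqrt((-53 - 1/28) + 12) = sqrt(-1485/28 + 12) = sqrt(-1149/28) = I*sqrt(8043)/14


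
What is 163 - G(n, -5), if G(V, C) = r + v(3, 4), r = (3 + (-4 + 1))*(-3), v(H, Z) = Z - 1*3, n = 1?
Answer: 162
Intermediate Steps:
v(H, Z) = -3 + Z (v(H, Z) = Z - 3 = -3 + Z)
r = 0 (r = (3 - 3)*(-3) = 0*(-3) = 0)
G(V, C) = 1 (G(V, C) = 0 + (-3 + 4) = 0 + 1 = 1)
163 - G(n, -5) = 163 - 1*1 = 163 - 1 = 162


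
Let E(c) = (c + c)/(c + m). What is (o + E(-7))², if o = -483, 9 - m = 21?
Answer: 83960569/361 ≈ 2.3258e+5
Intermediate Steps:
m = -12 (m = 9 - 1*21 = 9 - 21 = -12)
E(c) = 2*c/(-12 + c) (E(c) = (c + c)/(c - 12) = (2*c)/(-12 + c) = 2*c/(-12 + c))
(o + E(-7))² = (-483 + 2*(-7)/(-12 - 7))² = (-483 + 2*(-7)/(-19))² = (-483 + 2*(-7)*(-1/19))² = (-483 + 14/19)² = (-9163/19)² = 83960569/361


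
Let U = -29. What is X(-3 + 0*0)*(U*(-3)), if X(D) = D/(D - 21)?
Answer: 87/8 ≈ 10.875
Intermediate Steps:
X(D) = D/(-21 + D)
X(-3 + 0*0)*(U*(-3)) = ((-3 + 0*0)/(-21 + (-3 + 0*0)))*(-29*(-3)) = ((-3 + 0)/(-21 + (-3 + 0)))*87 = -3/(-21 - 3)*87 = -3/(-24)*87 = -3*(-1/24)*87 = (1/8)*87 = 87/8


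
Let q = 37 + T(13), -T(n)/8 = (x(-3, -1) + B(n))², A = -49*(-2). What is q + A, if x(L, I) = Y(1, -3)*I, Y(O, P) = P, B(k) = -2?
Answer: 127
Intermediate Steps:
A = 98
x(L, I) = -3*I
T(n) = -8 (T(n) = -8*(-3*(-1) - 2)² = -8*(3 - 2)² = -8*1² = -8*1 = -8)
q = 29 (q = 37 - 8 = 29)
q + A = 29 + 98 = 127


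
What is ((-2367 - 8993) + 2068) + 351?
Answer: -8941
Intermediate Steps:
((-2367 - 8993) + 2068) + 351 = (-11360 + 2068) + 351 = -9292 + 351 = -8941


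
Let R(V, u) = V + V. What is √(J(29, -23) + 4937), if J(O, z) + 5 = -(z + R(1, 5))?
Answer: √4953 ≈ 70.378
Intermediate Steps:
R(V, u) = 2*V
J(O, z) = -7 - z (J(O, z) = -5 - (z + 2*1) = -5 - (z + 2) = -5 - (2 + z) = -5 + (-2 - z) = -7 - z)
√(J(29, -23) + 4937) = √((-7 - 1*(-23)) + 4937) = √((-7 + 23) + 4937) = √(16 + 4937) = √4953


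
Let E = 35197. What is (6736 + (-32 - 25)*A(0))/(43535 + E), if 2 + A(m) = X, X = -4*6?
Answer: 4109/39366 ≈ 0.10438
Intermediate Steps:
X = -24
A(m) = -26 (A(m) = -2 - 24 = -26)
(6736 + (-32 - 25)*A(0))/(43535 + E) = (6736 + (-32 - 25)*(-26))/(43535 + 35197) = (6736 - 57*(-26))/78732 = (6736 + 1482)*(1/78732) = 8218*(1/78732) = 4109/39366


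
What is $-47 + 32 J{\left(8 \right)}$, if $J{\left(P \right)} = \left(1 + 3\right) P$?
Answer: $977$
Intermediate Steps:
$J{\left(P \right)} = 4 P$
$-47 + 32 J{\left(8 \right)} = -47 + 32 \cdot 4 \cdot 8 = -47 + 32 \cdot 32 = -47 + 1024 = 977$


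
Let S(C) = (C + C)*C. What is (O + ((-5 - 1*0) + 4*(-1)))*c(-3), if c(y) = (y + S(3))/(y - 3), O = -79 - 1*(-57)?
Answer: 155/2 ≈ 77.500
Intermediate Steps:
S(C) = 2*C² (S(C) = (2*C)*C = 2*C²)
O = -22 (O = -79 + 57 = -22)
c(y) = (18 + y)/(-3 + y) (c(y) = (y + 2*3²)/(y - 3) = (y + 2*9)/(-3 + y) = (y + 18)/(-3 + y) = (18 + y)/(-3 + y))
(O + ((-5 - 1*0) + 4*(-1)))*c(-3) = (-22 + ((-5 - 1*0) + 4*(-1)))*((18 - 3)/(-3 - 3)) = (-22 + ((-5 + 0) - 4))*(15/(-6)) = (-22 + (-5 - 4))*(-⅙*15) = (-22 - 9)*(-5/2) = -31*(-5/2) = 155/2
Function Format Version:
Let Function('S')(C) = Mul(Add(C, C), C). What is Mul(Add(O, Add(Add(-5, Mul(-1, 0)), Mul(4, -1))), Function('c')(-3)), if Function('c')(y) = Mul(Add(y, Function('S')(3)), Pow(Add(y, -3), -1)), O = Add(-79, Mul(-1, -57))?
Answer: Rational(155, 2) ≈ 77.500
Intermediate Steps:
Function('S')(C) = Mul(2, Pow(C, 2)) (Function('S')(C) = Mul(Mul(2, C), C) = Mul(2, Pow(C, 2)))
O = -22 (O = Add(-79, 57) = -22)
Function('c')(y) = Mul(Pow(Add(-3, y), -1), Add(18, y)) (Function('c')(y) = Mul(Add(y, Mul(2, Pow(3, 2))), Pow(Add(y, -3), -1)) = Mul(Add(y, Mul(2, 9)), Pow(Add(-3, y), -1)) = Mul(Add(y, 18), Pow(Add(-3, y), -1)) = Mul(Add(18, y), Pow(Add(-3, y), -1)) = Mul(Pow(Add(-3, y), -1), Add(18, y)))
Mul(Add(O, Add(Add(-5, Mul(-1, 0)), Mul(4, -1))), Function('c')(-3)) = Mul(Add(-22, Add(Add(-5, Mul(-1, 0)), Mul(4, -1))), Mul(Pow(Add(-3, -3), -1), Add(18, -3))) = Mul(Add(-22, Add(Add(-5, 0), -4)), Mul(Pow(-6, -1), 15)) = Mul(Add(-22, Add(-5, -4)), Mul(Rational(-1, 6), 15)) = Mul(Add(-22, -9), Rational(-5, 2)) = Mul(-31, Rational(-5, 2)) = Rational(155, 2)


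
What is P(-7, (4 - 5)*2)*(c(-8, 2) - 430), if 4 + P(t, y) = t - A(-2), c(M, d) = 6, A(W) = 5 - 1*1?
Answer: 6360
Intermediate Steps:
A(W) = 4 (A(W) = 5 - 1 = 4)
P(t, y) = -8 + t (P(t, y) = -4 + (t - 1*4) = -4 + (t - 4) = -4 + (-4 + t) = -8 + t)
P(-7, (4 - 5)*2)*(c(-8, 2) - 430) = (-8 - 7)*(6 - 430) = -15*(-424) = 6360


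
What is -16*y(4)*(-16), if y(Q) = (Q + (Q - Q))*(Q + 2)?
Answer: 6144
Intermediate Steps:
y(Q) = Q*(2 + Q) (y(Q) = (Q + 0)*(2 + Q) = Q*(2 + Q))
-16*y(4)*(-16) = -64*(2 + 4)*(-16) = -64*6*(-16) = -16*24*(-16) = -384*(-16) = 6144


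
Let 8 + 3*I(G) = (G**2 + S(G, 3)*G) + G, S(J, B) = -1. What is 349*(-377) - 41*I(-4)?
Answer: -395047/3 ≈ -1.3168e+5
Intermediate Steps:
I(G) = -8/3 + G**2/3 (I(G) = -8/3 + ((G**2 - G) + G)/3 = -8/3 + G**2/3)
349*(-377) - 41*I(-4) = 349*(-377) - 41*(-8/3 + (1/3)*(-4)**2) = -131573 - 41*(-8/3 + (1/3)*16) = -131573 - 41*(-8/3 + 16/3) = -131573 - 41*8/3 = -131573 - 328/3 = -395047/3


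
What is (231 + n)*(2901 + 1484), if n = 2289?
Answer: 11050200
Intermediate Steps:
(231 + n)*(2901 + 1484) = (231 + 2289)*(2901 + 1484) = 2520*4385 = 11050200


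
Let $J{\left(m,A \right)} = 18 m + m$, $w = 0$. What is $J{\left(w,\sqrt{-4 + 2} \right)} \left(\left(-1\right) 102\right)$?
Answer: $0$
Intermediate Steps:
$J{\left(m,A \right)} = 19 m$
$J{\left(w,\sqrt{-4 + 2} \right)} \left(\left(-1\right) 102\right) = 19 \cdot 0 \left(\left(-1\right) 102\right) = 0 \left(-102\right) = 0$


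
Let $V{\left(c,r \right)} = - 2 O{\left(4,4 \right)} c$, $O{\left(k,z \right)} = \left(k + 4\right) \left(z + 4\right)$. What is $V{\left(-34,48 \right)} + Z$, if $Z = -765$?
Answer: $3587$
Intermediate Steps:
$O{\left(k,z \right)} = \left(4 + k\right) \left(4 + z\right)$
$V{\left(c,r \right)} = - 128 c$ ($V{\left(c,r \right)} = - 2 \left(16 + 4 \cdot 4 + 4 \cdot 4 + 4 \cdot 4\right) c = - 2 \left(16 + 16 + 16 + 16\right) c = \left(-2\right) 64 c = - 128 c$)
$V{\left(-34,48 \right)} + Z = \left(-128\right) \left(-34\right) - 765 = 4352 - 765 = 3587$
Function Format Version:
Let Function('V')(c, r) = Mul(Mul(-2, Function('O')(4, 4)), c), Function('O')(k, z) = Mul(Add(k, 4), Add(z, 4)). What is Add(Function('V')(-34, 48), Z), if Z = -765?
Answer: 3587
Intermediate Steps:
Function('O')(k, z) = Mul(Add(4, k), Add(4, z))
Function('V')(c, r) = Mul(-128, c) (Function('V')(c, r) = Mul(Mul(-2, Add(16, Mul(4, 4), Mul(4, 4), Mul(4, 4))), c) = Mul(Mul(-2, Add(16, 16, 16, 16)), c) = Mul(Mul(-2, 64), c) = Mul(-128, c))
Add(Function('V')(-34, 48), Z) = Add(Mul(-128, -34), -765) = Add(4352, -765) = 3587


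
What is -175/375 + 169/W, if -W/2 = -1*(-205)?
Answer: -1081/1230 ≈ -0.87886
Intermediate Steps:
W = -410 (W = -(-2)*(-205) = -2*205 = -410)
-175/375 + 169/W = -175/375 + 169/(-410) = -175*1/375 + 169*(-1/410) = -7/15 - 169/410 = -1081/1230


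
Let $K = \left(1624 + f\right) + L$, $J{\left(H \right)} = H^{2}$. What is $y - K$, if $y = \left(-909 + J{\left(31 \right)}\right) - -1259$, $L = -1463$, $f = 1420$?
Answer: $-270$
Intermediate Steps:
$y = 1311$ ($y = \left(-909 + 31^{2}\right) - -1259 = \left(-909 + 961\right) + 1259 = 52 + 1259 = 1311$)
$K = 1581$ ($K = \left(1624 + 1420\right) - 1463 = 3044 - 1463 = 1581$)
$y - K = 1311 - 1581 = -270$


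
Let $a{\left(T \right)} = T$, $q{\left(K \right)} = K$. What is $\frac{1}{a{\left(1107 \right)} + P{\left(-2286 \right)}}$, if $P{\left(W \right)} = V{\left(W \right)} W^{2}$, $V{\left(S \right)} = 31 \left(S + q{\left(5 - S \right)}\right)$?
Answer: $\frac{1}{809999487} \approx 1.2346 \cdot 10^{-9}$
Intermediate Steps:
$V{\left(S \right)} = 155$ ($V{\left(S \right)} = 31 \left(S - \left(-5 + S\right)\right) = 31 \cdot 5 = 155$)
$P{\left(W \right)} = 155 W^{2}$
$\frac{1}{a{\left(1107 \right)} + P{\left(-2286 \right)}} = \frac{1}{1107 + 155 \left(-2286\right)^{2}} = \frac{1}{1107 + 155 \cdot 5225796} = \frac{1}{1107 + 809998380} = \frac{1}{809999487}$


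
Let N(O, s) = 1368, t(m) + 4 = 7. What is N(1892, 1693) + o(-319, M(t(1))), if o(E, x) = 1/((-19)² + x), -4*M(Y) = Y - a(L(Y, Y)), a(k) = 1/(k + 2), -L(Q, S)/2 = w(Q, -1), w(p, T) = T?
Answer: 7886536/5765 ≈ 1368.0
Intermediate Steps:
t(m) = 3 (t(m) = -4 + 7 = 3)
L(Q, S) = 2 (L(Q, S) = -2*(-1) = 2)
a(k) = 1/(2 + k)
M(Y) = 1/16 - Y/4 (M(Y) = -(Y - 1/(2 + 2))/4 = -(Y - 1/4)/4 = -(Y - 1*¼)/4 = -(Y - ¼)/4 = -(-¼ + Y)/4 = 1/16 - Y/4)
o(E, x) = 1/(361 + x)
N(1892, 1693) + o(-319, M(t(1))) = 1368 + 1/(361 + (1/16 - ¼*3)) = 1368 + 1/(361 + (1/16 - ¾)) = 1368 + 1/(361 - 11/16) = 1368 + 1/(5765/16) = 1368 + 16/5765 = 7886536/5765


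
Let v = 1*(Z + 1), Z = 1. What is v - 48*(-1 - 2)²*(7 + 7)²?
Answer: -84670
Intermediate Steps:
v = 2 (v = 1*(1 + 1) = 1*2 = 2)
v - 48*(-1 - 2)²*(7 + 7)² = 2 - 48*(-1 - 2)²*(7 + 7)² = 2 - 48*(14*(-3))² = 2 - 48*(-42)² = 2 - 48*1764 = 2 - 84672 = -84670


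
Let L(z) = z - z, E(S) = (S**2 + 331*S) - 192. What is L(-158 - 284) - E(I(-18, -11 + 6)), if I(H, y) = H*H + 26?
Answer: -238158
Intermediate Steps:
I(H, y) = 26 + H**2 (I(H, y) = H**2 + 26 = 26 + H**2)
E(S) = -192 + S**2 + 331*S
L(z) = 0
L(-158 - 284) - E(I(-18, -11 + 6)) = 0 - (-192 + (26 + (-18)**2)**2 + 331*(26 + (-18)**2)) = 0 - (-192 + (26 + 324)**2 + 331*(26 + 324)) = 0 - (-192 + 350**2 + 331*350) = 0 - (-192 + 122500 + 115850) = 0 - 1*238158 = 0 - 238158 = -238158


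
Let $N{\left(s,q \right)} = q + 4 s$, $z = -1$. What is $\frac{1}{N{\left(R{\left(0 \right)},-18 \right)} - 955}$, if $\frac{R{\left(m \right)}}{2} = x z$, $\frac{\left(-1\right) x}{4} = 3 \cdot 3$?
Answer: $- \frac{1}{685} \approx -0.0014599$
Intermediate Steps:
$x = -36$ ($x = - 4 \cdot 3 \cdot 3 = \left(-4\right) 9 = -36$)
$R{\left(m \right)} = 72$ ($R{\left(m \right)} = 2 \left(\left(-36\right) \left(-1\right)\right) = 2 \cdot 36 = 72$)
$\frac{1}{N{\left(R{\left(0 \right)},-18 \right)} - 955} = \frac{1}{\left(-18 + 4 \cdot 72\right) - 955} = \frac{1}{\left(-18 + 288\right) - 955} = \frac{1}{270 - 955} = \frac{1}{-685} = - \frac{1}{685}$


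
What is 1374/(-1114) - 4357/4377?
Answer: -5433848/2437989 ≈ -2.2288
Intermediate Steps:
1374/(-1114) - 4357/4377 = 1374*(-1/1114) - 4357*1/4377 = -687/557 - 4357/4377 = -5433848/2437989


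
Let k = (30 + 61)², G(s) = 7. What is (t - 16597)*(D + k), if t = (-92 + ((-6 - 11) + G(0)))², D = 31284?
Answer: -245026045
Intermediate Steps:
k = 8281 (k = 91² = 8281)
t = 10404 (t = (-92 + ((-6 - 11) + 7))² = (-92 + (-17 + 7))² = (-92 - 10)² = (-102)² = 10404)
(t - 16597)*(D + k) = (10404 - 16597)*(31284 + 8281) = -6193*39565 = -245026045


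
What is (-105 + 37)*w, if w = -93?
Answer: 6324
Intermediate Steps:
(-105 + 37)*w = (-105 + 37)*(-93) = -68*(-93) = 6324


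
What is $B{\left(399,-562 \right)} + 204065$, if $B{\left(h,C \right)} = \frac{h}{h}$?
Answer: $204066$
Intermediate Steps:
$B{\left(h,C \right)} = 1$
$B{\left(399,-562 \right)} + 204065 = 1 + 204065 = 204066$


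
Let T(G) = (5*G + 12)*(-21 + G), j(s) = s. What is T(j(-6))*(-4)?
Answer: -1944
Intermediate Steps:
T(G) = (-21 + G)*(12 + 5*G) (T(G) = (12 + 5*G)*(-21 + G) = (-21 + G)*(12 + 5*G))
T(j(-6))*(-4) = (-252 - 93*(-6) + 5*(-6)**2)*(-4) = (-252 + 558 + 5*36)*(-4) = (-252 + 558 + 180)*(-4) = 486*(-4) = -1944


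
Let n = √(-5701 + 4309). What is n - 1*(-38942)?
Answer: 38942 + 4*I*√87 ≈ 38942.0 + 37.31*I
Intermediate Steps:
n = 4*I*√87 (n = √(-1392) = 4*I*√87 ≈ 37.31*I)
n - 1*(-38942) = 4*I*√87 - 1*(-38942) = 4*I*√87 + 38942 = 38942 + 4*I*√87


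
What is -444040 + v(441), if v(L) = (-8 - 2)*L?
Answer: -448450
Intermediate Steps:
v(L) = -10*L
-444040 + v(441) = -444040 - 10*441 = -444040 - 4410 = -448450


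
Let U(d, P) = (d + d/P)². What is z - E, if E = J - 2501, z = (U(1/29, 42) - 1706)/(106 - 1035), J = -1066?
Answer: 4918548160427/1378193796 ≈ 3568.8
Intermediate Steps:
z = 2530890095/1378193796 (z = ((1/29)²*(1 + 42)²/42² - 1706)/(106 - 1035) = ((1/1764)*(1/29)²*43² - 1706)/(-929) = ((1/1764)*(1/841)*1849 - 1706)*(-1/929) = (1849/1483524 - 1706)*(-1/929) = -2530890095/1483524*(-1/929) = 2530890095/1378193796 ≈ 1.8364)
E = -3567 (E = -1066 - 2501 = -3567)
z - E = 2530890095/1378193796 - 1*(-3567) = 2530890095/1378193796 + 3567 = 4918548160427/1378193796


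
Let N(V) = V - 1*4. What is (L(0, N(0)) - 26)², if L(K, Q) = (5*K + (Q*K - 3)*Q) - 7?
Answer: 441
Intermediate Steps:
N(V) = -4 + V (N(V) = V - 4 = -4 + V)
L(K, Q) = -7 + 5*K + Q*(-3 + K*Q) (L(K, Q) = (5*K + (K*Q - 3)*Q) - 7 = (5*K + (-3 + K*Q)*Q) - 7 = (5*K + Q*(-3 + K*Q)) - 7 = -7 + 5*K + Q*(-3 + K*Q))
(L(0, N(0)) - 26)² = ((-7 - 3*(-4 + 0) + 5*0 + 0*(-4 + 0)²) - 26)² = ((-7 - 3*(-4) + 0 + 0*(-4)²) - 26)² = ((-7 + 12 + 0 + 0*16) - 26)² = ((-7 + 12 + 0 + 0) - 26)² = (5 - 26)² = (-21)² = 441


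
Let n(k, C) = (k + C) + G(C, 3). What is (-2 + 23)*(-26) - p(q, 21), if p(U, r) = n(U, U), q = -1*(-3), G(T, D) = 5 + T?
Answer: -560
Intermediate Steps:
q = 3
n(k, C) = 5 + k + 2*C (n(k, C) = (k + C) + (5 + C) = (C + k) + (5 + C) = 5 + k + 2*C)
p(U, r) = 5 + 3*U (p(U, r) = 5 + U + 2*U = 5 + 3*U)
(-2 + 23)*(-26) - p(q, 21) = (-2 + 23)*(-26) - (5 + 3*3) = 21*(-26) - (5 + 9) = -546 - 1*14 = -546 - 14 = -560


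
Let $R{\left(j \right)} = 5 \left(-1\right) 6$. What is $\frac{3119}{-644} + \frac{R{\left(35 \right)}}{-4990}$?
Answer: $- \frac{1554449}{321356} \approx -4.8372$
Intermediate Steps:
$R{\left(j \right)} = -30$ ($R{\left(j \right)} = \left(-5\right) 6 = -30$)
$\frac{3119}{-644} + \frac{R{\left(35 \right)}}{-4990} = \frac{3119}{-644} - \frac{30}{-4990} = 3119 \left(- \frac{1}{644}\right) - - \frac{3}{499} = - \frac{3119}{644} + \frac{3}{499} = - \frac{1554449}{321356}$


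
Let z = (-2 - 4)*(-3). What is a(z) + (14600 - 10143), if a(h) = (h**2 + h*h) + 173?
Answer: 5278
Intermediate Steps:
z = 18 (z = -6*(-3) = 18)
a(h) = 173 + 2*h**2 (a(h) = (h**2 + h**2) + 173 = 2*h**2 + 173 = 173 + 2*h**2)
a(z) + (14600 - 10143) = (173 + 2*18**2) + (14600 - 10143) = (173 + 2*324) + 4457 = (173 + 648) + 4457 = 821 + 4457 = 5278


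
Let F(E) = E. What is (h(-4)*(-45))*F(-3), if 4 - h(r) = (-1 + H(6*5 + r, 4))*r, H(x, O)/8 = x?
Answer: 112320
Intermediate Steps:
H(x, O) = 8*x
h(r) = 4 - r*(239 + 8*r) (h(r) = 4 - (-1 + 8*(6*5 + r))*r = 4 - (-1 + 8*(30 + r))*r = 4 - (-1 + (240 + 8*r))*r = 4 - (239 + 8*r)*r = 4 - r*(239 + 8*r))
(h(-4)*(-45))*F(-3) = ((4 - 4 - 8*(-4)*(30 - 4))*(-45))*(-3) = ((4 - 4 - 8*(-4)*26)*(-45))*(-3) = ((4 - 4 + 832)*(-45))*(-3) = (832*(-45))*(-3) = -37440*(-3) = 112320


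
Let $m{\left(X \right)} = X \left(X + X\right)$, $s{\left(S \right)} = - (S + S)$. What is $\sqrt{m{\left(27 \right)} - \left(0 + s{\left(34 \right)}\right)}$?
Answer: $\sqrt{1526} \approx 39.064$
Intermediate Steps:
$s{\left(S \right)} = - 2 S$
$m{\left(X \right)} = 2 X^{2}$ ($m{\left(X \right)} = X 2 X = 2 X^{2}$)
$\sqrt{m{\left(27 \right)} - \left(0 + s{\left(34 \right)}\right)} = \sqrt{2 \cdot 27^{2} + \left(\left(\left(-3\right) 0\right)^{2} - \left(-2\right) 34\right)} = \sqrt{2 \cdot 729 + \left(0^{2} - -68\right)} = \sqrt{1458 + \left(0 + 68\right)} = \sqrt{1458 + 68} = \sqrt{1526}$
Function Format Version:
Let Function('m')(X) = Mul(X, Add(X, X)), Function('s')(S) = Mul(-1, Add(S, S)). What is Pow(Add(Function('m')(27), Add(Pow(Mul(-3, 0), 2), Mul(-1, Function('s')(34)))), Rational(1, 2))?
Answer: Pow(1526, Rational(1, 2)) ≈ 39.064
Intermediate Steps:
Function('s')(S) = Mul(-2, S) (Function('s')(S) = Mul(-1, Mul(2, S)) = Mul(-2, S))
Function('m')(X) = Mul(2, Pow(X, 2)) (Function('m')(X) = Mul(X, Mul(2, X)) = Mul(2, Pow(X, 2)))
Pow(Add(Function('m')(27), Add(Pow(Mul(-3, 0), 2), Mul(-1, Function('s')(34)))), Rational(1, 2)) = Pow(Add(Mul(2, Pow(27, 2)), Add(Pow(Mul(-3, 0), 2), Mul(-1, Mul(-2, 34)))), Rational(1, 2)) = Pow(Add(Mul(2, 729), Add(Pow(0, 2), Mul(-1, -68))), Rational(1, 2)) = Pow(Add(1458, Add(0, 68)), Rational(1, 2)) = Pow(Add(1458, 68), Rational(1, 2)) = Pow(1526, Rational(1, 2))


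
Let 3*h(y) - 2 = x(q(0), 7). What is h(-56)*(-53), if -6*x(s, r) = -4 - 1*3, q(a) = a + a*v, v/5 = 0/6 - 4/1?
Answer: -1007/18 ≈ -55.944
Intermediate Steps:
v = -20 (v = 5*(0/6 - 4/1) = 5*(0*(⅙) - 4*1) = 5*(0 - 4) = 5*(-4) = -20)
q(a) = -19*a (q(a) = a + a*(-20) = a - 20*a = -19*a)
x(s, r) = 7/6 (x(s, r) = -(-4 - 1*3)/6 = -(-4 - 3)/6 = -⅙*(-7) = 7/6)
h(y) = 19/18 (h(y) = ⅔ + (⅓)*(7/6) = ⅔ + 7/18 = 19/18)
h(-56)*(-53) = (19/18)*(-53) = -1007/18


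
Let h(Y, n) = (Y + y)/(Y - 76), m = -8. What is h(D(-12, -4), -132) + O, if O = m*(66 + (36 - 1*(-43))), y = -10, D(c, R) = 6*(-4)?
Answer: -57983/50 ≈ -1159.7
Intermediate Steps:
D(c, R) = -24
h(Y, n) = (-10 + Y)/(-76 + Y) (h(Y, n) = (Y - 10)/(Y - 76) = (-10 + Y)/(-76 + Y))
O = -1160 (O = -8*(66 + (36 - 1*(-43))) = -8*(66 + (36 + 43)) = -8*(66 + 79) = -8*145 = -1160)
h(D(-12, -4), -132) + O = (-10 - 24)/(-76 - 24) - 1160 = -34/(-100) - 1160 = -1/100*(-34) - 1160 = 17/50 - 1160 = -57983/50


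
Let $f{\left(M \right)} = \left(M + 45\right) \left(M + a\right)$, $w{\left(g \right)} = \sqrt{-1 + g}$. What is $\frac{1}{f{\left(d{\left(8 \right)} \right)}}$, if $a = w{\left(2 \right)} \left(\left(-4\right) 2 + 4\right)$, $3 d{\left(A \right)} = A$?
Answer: $- \frac{9}{572} \approx -0.015734$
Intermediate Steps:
$d{\left(A \right)} = \frac{A}{3}$
$a = -4$ ($a = \sqrt{-1 + 2} \left(\left(-4\right) 2 + 4\right) = \sqrt{1} \left(-8 + 4\right) = 1 \left(-4\right) = -4$)
$f{\left(M \right)} = \left(-4 + M\right) \left(45 + M\right)$ ($f{\left(M \right)} = \left(M + 45\right) \left(M - 4\right) = \left(45 + M\right) \left(-4 + M\right) = \left(-4 + M\right) \left(45 + M\right)$)
$\frac{1}{f{\left(d{\left(8 \right)} \right)}} = \frac{1}{-180 + \left(\frac{1}{3} \cdot 8\right)^{2} + 41 \cdot \frac{1}{3} \cdot 8} = \frac{1}{-180 + \left(\frac{8}{3}\right)^{2} + 41 \cdot \frac{8}{3}} = \frac{1}{-180 + \frac{64}{9} + \frac{328}{3}} = \frac{1}{- \frac{572}{9}} = - \frac{9}{572}$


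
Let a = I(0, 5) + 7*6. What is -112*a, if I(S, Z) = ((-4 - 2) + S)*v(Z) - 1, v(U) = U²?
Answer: 12208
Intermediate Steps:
I(S, Z) = -1 + Z²*(-6 + S) (I(S, Z) = ((-4 - 2) + S)*Z² - 1 = (-6 + S)*Z² - 1 = Z²*(-6 + S) - 1 = -1 + Z²*(-6 + S))
a = -109 (a = (-1 - 6*5² + 0*5²) + 7*6 = (-1 - 6*25 + 0*25) + 42 = (-1 - 150 + 0) + 42 = -151 + 42 = -109)
-112*a = -112*(-109) = 12208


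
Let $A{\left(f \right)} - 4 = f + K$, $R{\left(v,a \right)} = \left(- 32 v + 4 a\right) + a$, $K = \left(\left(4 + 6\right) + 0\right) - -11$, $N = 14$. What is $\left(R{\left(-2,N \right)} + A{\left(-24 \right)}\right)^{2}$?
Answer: $18225$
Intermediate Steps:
$K = 21$ ($K = \left(10 + 0\right) + 11 = 10 + 11 = 21$)
$R{\left(v,a \right)} = - 32 v + 5 a$
$A{\left(f \right)} = 25 + f$ ($A{\left(f \right)} = 4 + \left(f + 21\right) = 4 + \left(21 + f\right) = 25 + f$)
$\left(R{\left(-2,N \right)} + A{\left(-24 \right)}\right)^{2} = \left(\left(\left(-32\right) \left(-2\right) + 5 \cdot 14\right) + \left(25 - 24\right)\right)^{2} = \left(\left(64 + 70\right) + 1\right)^{2} = \left(134 + 1\right)^{2} = 135^{2} = 18225$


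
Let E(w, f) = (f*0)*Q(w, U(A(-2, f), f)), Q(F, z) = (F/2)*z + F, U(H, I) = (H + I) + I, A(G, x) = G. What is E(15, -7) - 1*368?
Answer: -368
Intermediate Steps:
U(H, I) = H + 2*I
Q(F, z) = F + F*z/2 (Q(F, z) = (F/2)*z + F = F*z/2 + F = F + F*z/2)
E(w, f) = 0 (E(w, f) = (f*0)*(w*(2 + (-2 + 2*f))/2) = 0*(w*(2*f)/2) = 0*(f*w) = 0)
E(15, -7) - 1*368 = 0 - 1*368 = 0 - 368 = -368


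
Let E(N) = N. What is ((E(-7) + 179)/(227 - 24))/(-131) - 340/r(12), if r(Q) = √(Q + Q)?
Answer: -172/26593 - 85*√6/3 ≈ -69.409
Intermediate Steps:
r(Q) = √2*√Q (r(Q) = √(2*Q) = √2*√Q)
((E(-7) + 179)/(227 - 24))/(-131) - 340/r(12) = ((-7 + 179)/(227 - 24))/(-131) - 340*√6/12 = (172/203)*(-1/131) - 340*√6/12 = (172*(1/203))*(-1/131) - 340*√6/12 = (172/203)*(-1/131) - 85*√6/3 = -172/26593 - 85*√6/3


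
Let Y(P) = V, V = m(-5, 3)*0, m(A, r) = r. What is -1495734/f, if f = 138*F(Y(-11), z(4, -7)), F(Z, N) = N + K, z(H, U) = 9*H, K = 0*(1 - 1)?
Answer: -249289/828 ≈ -301.07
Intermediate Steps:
V = 0 (V = 3*0 = 0)
K = 0 (K = 0*0 = 0)
Y(P) = 0
F(Z, N) = N (F(Z, N) = N + 0 = N)
f = 4968 (f = 138*(9*4) = 138*36 = 4968)
-1495734/f = -1495734/4968 = -1495734*1/4968 = -249289/828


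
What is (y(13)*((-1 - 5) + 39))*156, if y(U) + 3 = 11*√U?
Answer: -15444 + 56628*√13 ≈ 1.8873e+5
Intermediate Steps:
y(U) = -3 + 11*√U
(y(13)*((-1 - 5) + 39))*156 = ((-3 + 11*√13)*((-1 - 5) + 39))*156 = ((-3 + 11*√13)*(-6 + 39))*156 = ((-3 + 11*√13)*33)*156 = (-99 + 363*√13)*156 = -15444 + 56628*√13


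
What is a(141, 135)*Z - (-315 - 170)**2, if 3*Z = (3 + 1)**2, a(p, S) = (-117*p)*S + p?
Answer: -12112313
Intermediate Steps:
a(p, S) = p - 117*S*p (a(p, S) = -117*S*p + p = p - 117*S*p)
Z = 16/3 (Z = (3 + 1)**2/3 = (1/3)*4**2 = (1/3)*16 = 16/3 ≈ 5.3333)
a(141, 135)*Z - (-315 - 170)**2 = (141*(1 - 117*135))*(16/3) - (-315 - 170)**2 = (141*(1 - 15795))*(16/3) - 1*(-485)**2 = (141*(-15794))*(16/3) - 1*235225 = -2226954*16/3 - 235225 = -11877088 - 235225 = -12112313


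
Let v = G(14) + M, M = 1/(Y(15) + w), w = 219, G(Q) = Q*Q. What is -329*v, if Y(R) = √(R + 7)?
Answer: -3091370527/47939 + 329*√22/47939 ≈ -64486.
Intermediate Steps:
G(Q) = Q²
Y(R) = √(7 + R)
M = 1/(219 + √22) (M = 1/(√(7 + 15) + 219) = 1/(√22 + 219) = 1/(219 + √22) ≈ 0.0044705)
v = 9396263/47939 - √22/47939 (v = 14² + (219/47939 - √22/47939) = 196 + (219/47939 - √22/47939) = 9396263/47939 - √22/47939 ≈ 196.00)
-329*v = -329*(9396263/47939 - √22/47939) = -3091370527/47939 + 329*√22/47939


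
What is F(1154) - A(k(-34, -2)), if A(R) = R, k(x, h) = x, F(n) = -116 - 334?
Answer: -416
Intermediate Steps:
F(n) = -450
F(1154) - A(k(-34, -2)) = -450 - 1*(-34) = -450 + 34 = -416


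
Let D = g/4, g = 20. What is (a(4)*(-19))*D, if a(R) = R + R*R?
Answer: -1900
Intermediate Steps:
a(R) = R + R²
D = 5 (D = 20/4 = 20*(¼) = 5)
(a(4)*(-19))*D = ((4*(1 + 4))*(-19))*5 = ((4*5)*(-19))*5 = (20*(-19))*5 = -380*5 = -1900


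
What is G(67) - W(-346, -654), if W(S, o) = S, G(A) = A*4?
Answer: 614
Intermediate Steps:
G(A) = 4*A
G(67) - W(-346, -654) = 4*67 - 1*(-346) = 268 + 346 = 614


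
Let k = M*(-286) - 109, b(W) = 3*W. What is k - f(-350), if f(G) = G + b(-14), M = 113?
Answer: -32035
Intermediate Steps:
f(G) = -42 + G (f(G) = G + 3*(-14) = G - 42 = -42 + G)
k = -32427 (k = 113*(-286) - 109 = -32318 - 109 = -32427)
k - f(-350) = -32427 - (-42 - 350) = -32427 - 1*(-392) = -32427 + 392 = -32035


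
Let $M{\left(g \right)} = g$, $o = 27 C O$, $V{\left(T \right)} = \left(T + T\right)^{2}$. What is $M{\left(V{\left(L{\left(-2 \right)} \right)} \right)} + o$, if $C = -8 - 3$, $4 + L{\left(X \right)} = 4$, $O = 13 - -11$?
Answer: $-7128$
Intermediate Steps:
$O = 24$ ($O = 13 + 11 = 24$)
$L{\left(X \right)} = 0$ ($L{\left(X \right)} = -4 + 4 = 0$)
$C = -11$ ($C = -8 - 3 = -11$)
$V{\left(T \right)} = 4 T^{2}$ ($V{\left(T \right)} = \left(2 T\right)^{2} = 4 T^{2}$)
$o = -7128$ ($o = 27 \left(-11\right) 24 = \left(-297\right) 24 = -7128$)
$M{\left(V{\left(L{\left(-2 \right)} \right)} \right)} + o = 4 \cdot 0^{2} - 7128 = 4 \cdot 0 - 7128 = 0 - 7128 = -7128$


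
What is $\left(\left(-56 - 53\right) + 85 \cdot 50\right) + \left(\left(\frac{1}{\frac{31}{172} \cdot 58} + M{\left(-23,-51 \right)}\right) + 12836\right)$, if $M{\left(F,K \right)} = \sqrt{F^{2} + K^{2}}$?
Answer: $\frac{15262409}{899} + \sqrt{3130} \approx 17033.0$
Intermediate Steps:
$\left(\left(-56 - 53\right) + 85 \cdot 50\right) + \left(\left(\frac{1}{\frac{31}{172} \cdot 58} + M{\left(-23,-51 \right)}\right) + 12836\right) = \left(\left(-56 - 53\right) + 85 \cdot 50\right) + \left(\left(\frac{1}{\frac{31}{172} \cdot 58} + \sqrt{\left(-23\right)^{2} + \left(-51\right)^{2}}\right) + 12836\right) = \left(-109 + 4250\right) + \left(\left(\frac{1}{31 \cdot \frac{1}{172} \cdot 58} + \sqrt{529 + 2601}\right) + 12836\right) = 4141 + \left(\left(\frac{1}{\frac{31}{172} \cdot 58} + \sqrt{3130}\right) + 12836\right) = 4141 + \left(\left(\frac{1}{\frac{899}{86}} + \sqrt{3130}\right) + 12836\right) = 4141 + \left(\left(\frac{86}{899} + \sqrt{3130}\right) + 12836\right) = 4141 + \left(\frac{11539650}{899} + \sqrt{3130}\right) = \frac{15262409}{899} + \sqrt{3130}$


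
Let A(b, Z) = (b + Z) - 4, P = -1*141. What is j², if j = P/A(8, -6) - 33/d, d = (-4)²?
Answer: 1199025/256 ≈ 4683.7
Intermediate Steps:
P = -141
A(b, Z) = -4 + Z + b (A(b, Z) = (Z + b) - 4 = -4 + Z + b)
d = 16
j = 1095/16 (j = -141/(-4 - 6 + 8) - 33/16 = -141/(-2) - 33*1/16 = -141*(-½) - 33/16 = 141/2 - 33/16 = 1095/16 ≈ 68.438)
j² = (1095/16)² = 1199025/256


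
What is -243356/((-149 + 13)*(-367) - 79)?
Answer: -243356/49833 ≈ -4.8834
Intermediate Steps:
-243356/((-149 + 13)*(-367) - 79) = -243356/(-136*(-367) - 79) = -243356/(49912 - 79) = -243356/49833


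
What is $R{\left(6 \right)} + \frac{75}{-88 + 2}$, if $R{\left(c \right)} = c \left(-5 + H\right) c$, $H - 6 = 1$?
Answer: $\frac{6117}{86} \approx 71.128$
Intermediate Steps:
$H = 7$ ($H = 6 + 1 = 7$)
$R{\left(c \right)} = 2 c^{2}$ ($R{\left(c \right)} = c \left(-5 + 7\right) c = c 2 c = 2 c c = 2 c^{2}$)
$R{\left(6 \right)} + \frac{75}{-88 + 2} = 2 \cdot 6^{2} + \frac{75}{-88 + 2} = 2 \cdot 36 + \frac{75}{-86} = 72 + 75 \left(- \frac{1}{86}\right) = 72 - \frac{75}{86} = \frac{6117}{86}$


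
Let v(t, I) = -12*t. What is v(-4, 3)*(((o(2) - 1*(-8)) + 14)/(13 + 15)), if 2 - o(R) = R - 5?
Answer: 324/7 ≈ 46.286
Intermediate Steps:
o(R) = 7 - R (o(R) = 2 - (R - 5) = 2 - (-5 + R) = 2 + (5 - R) = 7 - R)
v(-4, 3)*(((o(2) - 1*(-8)) + 14)/(13 + 15)) = (-12*(-4))*((((7 - 1*2) - 1*(-8)) + 14)/(13 + 15)) = 48*((((7 - 2) + 8) + 14)/28) = 48*(((5 + 8) + 14)*(1/28)) = 48*((13 + 14)*(1/28)) = 48*(27*(1/28)) = 48*(27/28) = 324/7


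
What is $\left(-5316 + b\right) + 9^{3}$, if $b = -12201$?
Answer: $-16788$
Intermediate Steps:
$\left(-5316 + b\right) + 9^{3} = \left(-5316 - 12201\right) + 9^{3} = -17517 + 729 = -16788$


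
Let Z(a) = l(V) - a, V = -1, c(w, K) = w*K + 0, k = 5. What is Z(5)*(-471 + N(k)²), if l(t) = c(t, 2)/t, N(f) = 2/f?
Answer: 35313/25 ≈ 1412.5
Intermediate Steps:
c(w, K) = K*w (c(w, K) = K*w + 0 = K*w)
l(t) = 2 (l(t) = (2*t)/t = 2)
Z(a) = 2 - a
Z(5)*(-471 + N(k)²) = (2 - 1*5)*(-471 + (2/5)²) = (2 - 5)*(-471 + (2*(⅕))²) = -3*(-471 + (⅖)²) = -3*(-471 + 4/25) = -3*(-11771/25) = 35313/25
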